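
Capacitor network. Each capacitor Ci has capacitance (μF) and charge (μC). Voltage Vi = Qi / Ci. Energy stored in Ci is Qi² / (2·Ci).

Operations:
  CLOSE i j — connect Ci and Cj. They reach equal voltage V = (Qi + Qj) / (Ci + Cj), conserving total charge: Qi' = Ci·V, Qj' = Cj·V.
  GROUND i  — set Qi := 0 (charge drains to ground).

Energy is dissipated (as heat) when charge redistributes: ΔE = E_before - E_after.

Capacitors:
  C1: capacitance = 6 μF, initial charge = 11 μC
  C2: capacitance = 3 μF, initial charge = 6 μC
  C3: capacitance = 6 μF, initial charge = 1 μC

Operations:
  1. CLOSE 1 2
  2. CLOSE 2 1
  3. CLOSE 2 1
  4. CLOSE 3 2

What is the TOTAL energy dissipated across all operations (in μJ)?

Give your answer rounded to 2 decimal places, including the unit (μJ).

Initial: C1(6μF, Q=11μC, V=1.83V), C2(3μF, Q=6μC, V=2.00V), C3(6μF, Q=1μC, V=0.17V)
Op 1: CLOSE 1-2: Q_total=17.00, C_total=9.00, V=1.89; Q1=11.33, Q2=5.67; dissipated=0.028
Op 2: CLOSE 2-1: Q_total=17.00, C_total=9.00, V=1.89; Q2=5.67, Q1=11.33; dissipated=0.000
Op 3: CLOSE 2-1: Q_total=17.00, C_total=9.00, V=1.89; Q2=5.67, Q1=11.33; dissipated=0.000
Op 4: CLOSE 3-2: Q_total=6.67, C_total=9.00, V=0.74; Q3=4.44, Q2=2.22; dissipated=2.966
Total dissipated: 2.994 μJ

Answer: 2.99 μJ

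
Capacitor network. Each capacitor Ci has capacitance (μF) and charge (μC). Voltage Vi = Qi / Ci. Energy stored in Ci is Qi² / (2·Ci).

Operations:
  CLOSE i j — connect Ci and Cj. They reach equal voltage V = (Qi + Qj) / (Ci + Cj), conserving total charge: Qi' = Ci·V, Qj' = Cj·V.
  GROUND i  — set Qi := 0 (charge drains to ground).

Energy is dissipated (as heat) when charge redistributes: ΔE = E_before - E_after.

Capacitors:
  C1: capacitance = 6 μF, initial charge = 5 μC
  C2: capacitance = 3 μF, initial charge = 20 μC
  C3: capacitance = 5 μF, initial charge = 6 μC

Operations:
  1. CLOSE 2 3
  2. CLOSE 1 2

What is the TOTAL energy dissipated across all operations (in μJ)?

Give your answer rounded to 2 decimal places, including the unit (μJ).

Initial: C1(6μF, Q=5μC, V=0.83V), C2(3μF, Q=20μC, V=6.67V), C3(5μF, Q=6μC, V=1.20V)
Op 1: CLOSE 2-3: Q_total=26.00, C_total=8.00, V=3.25; Q2=9.75, Q3=16.25; dissipated=28.017
Op 2: CLOSE 1-2: Q_total=14.75, C_total=9.00, V=1.64; Q1=9.83, Q2=4.92; dissipated=5.840
Total dissipated: 33.857 μJ

Answer: 33.86 μJ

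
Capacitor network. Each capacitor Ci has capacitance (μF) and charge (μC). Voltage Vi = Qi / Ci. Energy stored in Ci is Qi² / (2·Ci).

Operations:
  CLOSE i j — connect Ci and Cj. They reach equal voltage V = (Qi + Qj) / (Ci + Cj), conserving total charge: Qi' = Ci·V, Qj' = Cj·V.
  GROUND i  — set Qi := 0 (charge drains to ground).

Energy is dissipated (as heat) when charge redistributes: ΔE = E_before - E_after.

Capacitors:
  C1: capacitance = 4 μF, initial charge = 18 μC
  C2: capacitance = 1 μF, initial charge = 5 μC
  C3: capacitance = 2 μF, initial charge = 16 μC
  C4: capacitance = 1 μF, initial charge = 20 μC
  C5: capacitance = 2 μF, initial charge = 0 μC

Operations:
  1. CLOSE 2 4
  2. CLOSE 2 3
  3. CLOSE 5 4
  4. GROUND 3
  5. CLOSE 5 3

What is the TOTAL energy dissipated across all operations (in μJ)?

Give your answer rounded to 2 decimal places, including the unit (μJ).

Answer: 214.01 μJ

Derivation:
Initial: C1(4μF, Q=18μC, V=4.50V), C2(1μF, Q=5μC, V=5.00V), C3(2μF, Q=16μC, V=8.00V), C4(1μF, Q=20μC, V=20.00V), C5(2μF, Q=0μC, V=0.00V)
Op 1: CLOSE 2-4: Q_total=25.00, C_total=2.00, V=12.50; Q2=12.50, Q4=12.50; dissipated=56.250
Op 2: CLOSE 2-3: Q_total=28.50, C_total=3.00, V=9.50; Q2=9.50, Q3=19.00; dissipated=6.750
Op 3: CLOSE 5-4: Q_total=12.50, C_total=3.00, V=4.17; Q5=8.33, Q4=4.17; dissipated=52.083
Op 4: GROUND 3: Q3=0; energy lost=90.250
Op 5: CLOSE 5-3: Q_total=8.33, C_total=4.00, V=2.08; Q5=4.17, Q3=4.17; dissipated=8.681
Total dissipated: 214.014 μJ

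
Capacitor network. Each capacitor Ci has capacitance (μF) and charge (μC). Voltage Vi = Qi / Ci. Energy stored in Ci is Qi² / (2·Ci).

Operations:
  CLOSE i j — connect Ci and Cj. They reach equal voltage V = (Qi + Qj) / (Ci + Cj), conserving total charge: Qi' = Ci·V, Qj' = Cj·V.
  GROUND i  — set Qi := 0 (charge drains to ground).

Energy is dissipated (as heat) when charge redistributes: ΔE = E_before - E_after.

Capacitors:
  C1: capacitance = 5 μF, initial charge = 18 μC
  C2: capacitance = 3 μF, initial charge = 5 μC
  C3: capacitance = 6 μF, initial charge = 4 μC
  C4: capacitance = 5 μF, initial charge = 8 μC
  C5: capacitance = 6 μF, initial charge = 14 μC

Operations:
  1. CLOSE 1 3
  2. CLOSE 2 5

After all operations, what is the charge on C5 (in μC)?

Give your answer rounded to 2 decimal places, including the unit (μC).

Initial: C1(5μF, Q=18μC, V=3.60V), C2(3μF, Q=5μC, V=1.67V), C3(6μF, Q=4μC, V=0.67V), C4(5μF, Q=8μC, V=1.60V), C5(6μF, Q=14μC, V=2.33V)
Op 1: CLOSE 1-3: Q_total=22.00, C_total=11.00, V=2.00; Q1=10.00, Q3=12.00; dissipated=11.733
Op 2: CLOSE 2-5: Q_total=19.00, C_total=9.00, V=2.11; Q2=6.33, Q5=12.67; dissipated=0.444
Final charges: Q1=10.00, Q2=6.33, Q3=12.00, Q4=8.00, Q5=12.67

Answer: 12.67 μC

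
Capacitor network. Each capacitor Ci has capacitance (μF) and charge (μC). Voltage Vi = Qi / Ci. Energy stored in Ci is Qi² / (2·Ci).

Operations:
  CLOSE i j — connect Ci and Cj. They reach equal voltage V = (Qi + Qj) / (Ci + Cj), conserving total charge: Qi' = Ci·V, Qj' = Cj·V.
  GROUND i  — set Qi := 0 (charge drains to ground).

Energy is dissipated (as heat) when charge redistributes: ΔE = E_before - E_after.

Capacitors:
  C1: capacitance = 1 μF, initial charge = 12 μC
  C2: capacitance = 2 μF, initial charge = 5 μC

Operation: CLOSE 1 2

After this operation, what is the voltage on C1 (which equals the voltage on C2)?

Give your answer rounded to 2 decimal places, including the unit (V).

Initial: C1(1μF, Q=12μC, V=12.00V), C2(2μF, Q=5μC, V=2.50V)
Op 1: CLOSE 1-2: Q_total=17.00, C_total=3.00, V=5.67; Q1=5.67, Q2=11.33; dissipated=30.083

Answer: 5.67 V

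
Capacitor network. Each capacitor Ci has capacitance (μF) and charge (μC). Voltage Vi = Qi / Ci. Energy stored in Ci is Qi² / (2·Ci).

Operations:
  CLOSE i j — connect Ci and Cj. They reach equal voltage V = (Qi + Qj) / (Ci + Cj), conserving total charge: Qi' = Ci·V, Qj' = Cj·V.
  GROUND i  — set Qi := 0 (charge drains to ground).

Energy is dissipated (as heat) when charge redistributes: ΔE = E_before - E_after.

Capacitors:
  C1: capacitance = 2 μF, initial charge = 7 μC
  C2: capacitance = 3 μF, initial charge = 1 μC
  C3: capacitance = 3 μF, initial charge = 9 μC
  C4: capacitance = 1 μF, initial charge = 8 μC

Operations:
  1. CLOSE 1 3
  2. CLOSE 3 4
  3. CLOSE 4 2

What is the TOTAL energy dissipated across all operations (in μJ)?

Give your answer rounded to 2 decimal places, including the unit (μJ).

Answer: 14.99 μJ

Derivation:
Initial: C1(2μF, Q=7μC, V=3.50V), C2(3μF, Q=1μC, V=0.33V), C3(3μF, Q=9μC, V=3.00V), C4(1μF, Q=8μC, V=8.00V)
Op 1: CLOSE 1-3: Q_total=16.00, C_total=5.00, V=3.20; Q1=6.40, Q3=9.60; dissipated=0.150
Op 2: CLOSE 3-4: Q_total=17.60, C_total=4.00, V=4.40; Q3=13.20, Q4=4.40; dissipated=8.640
Op 3: CLOSE 4-2: Q_total=5.40, C_total=4.00, V=1.35; Q4=1.35, Q2=4.05; dissipated=6.202
Total dissipated: 14.992 μJ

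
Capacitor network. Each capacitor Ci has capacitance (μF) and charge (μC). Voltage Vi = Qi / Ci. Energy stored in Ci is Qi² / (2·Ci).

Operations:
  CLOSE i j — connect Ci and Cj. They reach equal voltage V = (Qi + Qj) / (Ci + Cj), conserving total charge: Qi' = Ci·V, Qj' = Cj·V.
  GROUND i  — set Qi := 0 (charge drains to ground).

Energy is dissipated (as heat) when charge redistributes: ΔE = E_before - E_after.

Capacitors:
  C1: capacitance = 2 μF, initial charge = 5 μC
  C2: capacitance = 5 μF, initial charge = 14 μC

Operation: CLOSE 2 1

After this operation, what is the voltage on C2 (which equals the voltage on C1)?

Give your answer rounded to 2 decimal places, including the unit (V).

Answer: 2.71 V

Derivation:
Initial: C1(2μF, Q=5μC, V=2.50V), C2(5μF, Q=14μC, V=2.80V)
Op 1: CLOSE 2-1: Q_total=19.00, C_total=7.00, V=2.71; Q2=13.57, Q1=5.43; dissipated=0.064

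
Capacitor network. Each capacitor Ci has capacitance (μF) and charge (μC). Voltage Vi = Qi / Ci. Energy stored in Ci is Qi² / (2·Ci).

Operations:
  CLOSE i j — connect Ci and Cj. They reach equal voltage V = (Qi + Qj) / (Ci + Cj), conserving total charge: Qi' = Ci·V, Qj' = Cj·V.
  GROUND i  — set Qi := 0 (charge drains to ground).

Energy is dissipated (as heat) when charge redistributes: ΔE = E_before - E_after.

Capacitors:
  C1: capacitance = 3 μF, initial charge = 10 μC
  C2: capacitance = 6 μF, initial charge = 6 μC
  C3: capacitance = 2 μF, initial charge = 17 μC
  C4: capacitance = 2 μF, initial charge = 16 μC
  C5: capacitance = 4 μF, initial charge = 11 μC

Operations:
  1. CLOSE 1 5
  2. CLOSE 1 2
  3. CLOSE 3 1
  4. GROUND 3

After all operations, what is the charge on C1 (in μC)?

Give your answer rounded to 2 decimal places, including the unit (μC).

Answer: 13.20 μC

Derivation:
Initial: C1(3μF, Q=10μC, V=3.33V), C2(6μF, Q=6μC, V=1.00V), C3(2μF, Q=17μC, V=8.50V), C4(2μF, Q=16μC, V=8.00V), C5(4μF, Q=11μC, V=2.75V)
Op 1: CLOSE 1-5: Q_total=21.00, C_total=7.00, V=3.00; Q1=9.00, Q5=12.00; dissipated=0.292
Op 2: CLOSE 1-2: Q_total=15.00, C_total=9.00, V=1.67; Q1=5.00, Q2=10.00; dissipated=4.000
Op 3: CLOSE 3-1: Q_total=22.00, C_total=5.00, V=4.40; Q3=8.80, Q1=13.20; dissipated=28.017
Op 4: GROUND 3: Q3=0; energy lost=19.360
Final charges: Q1=13.20, Q2=10.00, Q3=0.00, Q4=16.00, Q5=12.00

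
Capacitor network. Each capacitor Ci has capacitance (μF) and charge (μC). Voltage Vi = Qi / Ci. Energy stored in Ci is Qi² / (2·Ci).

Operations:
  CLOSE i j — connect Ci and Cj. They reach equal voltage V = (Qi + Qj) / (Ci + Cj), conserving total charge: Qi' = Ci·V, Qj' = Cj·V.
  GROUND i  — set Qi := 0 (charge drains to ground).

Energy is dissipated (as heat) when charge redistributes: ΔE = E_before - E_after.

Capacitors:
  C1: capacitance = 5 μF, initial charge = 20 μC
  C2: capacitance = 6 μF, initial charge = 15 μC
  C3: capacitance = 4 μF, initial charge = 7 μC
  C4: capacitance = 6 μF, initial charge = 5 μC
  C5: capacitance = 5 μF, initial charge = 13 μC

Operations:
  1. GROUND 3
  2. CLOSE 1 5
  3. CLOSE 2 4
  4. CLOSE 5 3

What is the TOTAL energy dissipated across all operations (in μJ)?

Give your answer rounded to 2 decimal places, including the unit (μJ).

Answer: 24.84 μJ

Derivation:
Initial: C1(5μF, Q=20μC, V=4.00V), C2(6μF, Q=15μC, V=2.50V), C3(4μF, Q=7μC, V=1.75V), C4(6μF, Q=5μC, V=0.83V), C5(5μF, Q=13μC, V=2.60V)
Op 1: GROUND 3: Q3=0; energy lost=6.125
Op 2: CLOSE 1-5: Q_total=33.00, C_total=10.00, V=3.30; Q1=16.50, Q5=16.50; dissipated=2.450
Op 3: CLOSE 2-4: Q_total=20.00, C_total=12.00, V=1.67; Q2=10.00, Q4=10.00; dissipated=4.167
Op 4: CLOSE 5-3: Q_total=16.50, C_total=9.00, V=1.83; Q5=9.17, Q3=7.33; dissipated=12.100
Total dissipated: 24.842 μJ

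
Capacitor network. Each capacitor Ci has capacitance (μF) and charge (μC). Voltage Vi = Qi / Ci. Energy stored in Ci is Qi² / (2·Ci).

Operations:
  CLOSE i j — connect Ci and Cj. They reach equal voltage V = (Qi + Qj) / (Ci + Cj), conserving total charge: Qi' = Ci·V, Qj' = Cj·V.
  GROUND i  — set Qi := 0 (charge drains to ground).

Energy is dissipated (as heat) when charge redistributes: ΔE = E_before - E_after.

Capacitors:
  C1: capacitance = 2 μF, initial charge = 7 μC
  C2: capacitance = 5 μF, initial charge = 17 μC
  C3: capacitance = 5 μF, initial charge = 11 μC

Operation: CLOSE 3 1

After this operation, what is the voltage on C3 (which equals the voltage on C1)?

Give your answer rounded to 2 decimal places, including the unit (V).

Initial: C1(2μF, Q=7μC, V=3.50V), C2(5μF, Q=17μC, V=3.40V), C3(5μF, Q=11μC, V=2.20V)
Op 1: CLOSE 3-1: Q_total=18.00, C_total=7.00, V=2.57; Q3=12.86, Q1=5.14; dissipated=1.207

Answer: 2.57 V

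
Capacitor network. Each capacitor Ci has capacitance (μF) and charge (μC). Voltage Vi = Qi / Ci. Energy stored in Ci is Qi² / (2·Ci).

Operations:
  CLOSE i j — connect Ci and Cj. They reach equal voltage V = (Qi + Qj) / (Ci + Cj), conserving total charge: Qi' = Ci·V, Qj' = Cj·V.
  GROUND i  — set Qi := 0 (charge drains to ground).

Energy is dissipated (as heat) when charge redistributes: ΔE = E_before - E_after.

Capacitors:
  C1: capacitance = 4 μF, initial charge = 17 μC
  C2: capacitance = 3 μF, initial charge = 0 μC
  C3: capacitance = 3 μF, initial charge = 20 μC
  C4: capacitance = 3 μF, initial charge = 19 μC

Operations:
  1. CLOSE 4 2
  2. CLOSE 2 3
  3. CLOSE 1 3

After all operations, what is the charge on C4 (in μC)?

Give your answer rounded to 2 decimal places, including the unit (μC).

Answer: 9.50 μC

Derivation:
Initial: C1(4μF, Q=17μC, V=4.25V), C2(3μF, Q=0μC, V=0.00V), C3(3μF, Q=20μC, V=6.67V), C4(3μF, Q=19μC, V=6.33V)
Op 1: CLOSE 4-2: Q_total=19.00, C_total=6.00, V=3.17; Q4=9.50, Q2=9.50; dissipated=30.083
Op 2: CLOSE 2-3: Q_total=29.50, C_total=6.00, V=4.92; Q2=14.75, Q3=14.75; dissipated=9.188
Op 3: CLOSE 1-3: Q_total=31.75, C_total=7.00, V=4.54; Q1=18.14, Q3=13.61; dissipated=0.381
Final charges: Q1=18.14, Q2=14.75, Q3=13.61, Q4=9.50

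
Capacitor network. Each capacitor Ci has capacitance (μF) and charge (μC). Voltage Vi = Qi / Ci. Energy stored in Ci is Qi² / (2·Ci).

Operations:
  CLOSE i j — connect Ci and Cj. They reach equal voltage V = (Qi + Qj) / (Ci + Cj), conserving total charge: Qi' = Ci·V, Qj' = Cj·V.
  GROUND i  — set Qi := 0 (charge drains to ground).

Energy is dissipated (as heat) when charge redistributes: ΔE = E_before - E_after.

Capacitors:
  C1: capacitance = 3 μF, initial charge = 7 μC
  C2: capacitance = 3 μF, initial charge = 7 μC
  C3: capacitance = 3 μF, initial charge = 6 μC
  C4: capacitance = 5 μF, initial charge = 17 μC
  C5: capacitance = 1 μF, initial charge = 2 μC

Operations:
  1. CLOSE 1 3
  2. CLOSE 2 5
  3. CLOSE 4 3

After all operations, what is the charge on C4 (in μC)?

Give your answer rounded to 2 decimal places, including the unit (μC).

Initial: C1(3μF, Q=7μC, V=2.33V), C2(3μF, Q=7μC, V=2.33V), C3(3μF, Q=6μC, V=2.00V), C4(5μF, Q=17μC, V=3.40V), C5(1μF, Q=2μC, V=2.00V)
Op 1: CLOSE 1-3: Q_total=13.00, C_total=6.00, V=2.17; Q1=6.50, Q3=6.50; dissipated=0.083
Op 2: CLOSE 2-5: Q_total=9.00, C_total=4.00, V=2.25; Q2=6.75, Q5=2.25; dissipated=0.042
Op 3: CLOSE 4-3: Q_total=23.50, C_total=8.00, V=2.94; Q4=14.69, Q3=8.81; dissipated=1.426
Final charges: Q1=6.50, Q2=6.75, Q3=8.81, Q4=14.69, Q5=2.25

Answer: 14.69 μC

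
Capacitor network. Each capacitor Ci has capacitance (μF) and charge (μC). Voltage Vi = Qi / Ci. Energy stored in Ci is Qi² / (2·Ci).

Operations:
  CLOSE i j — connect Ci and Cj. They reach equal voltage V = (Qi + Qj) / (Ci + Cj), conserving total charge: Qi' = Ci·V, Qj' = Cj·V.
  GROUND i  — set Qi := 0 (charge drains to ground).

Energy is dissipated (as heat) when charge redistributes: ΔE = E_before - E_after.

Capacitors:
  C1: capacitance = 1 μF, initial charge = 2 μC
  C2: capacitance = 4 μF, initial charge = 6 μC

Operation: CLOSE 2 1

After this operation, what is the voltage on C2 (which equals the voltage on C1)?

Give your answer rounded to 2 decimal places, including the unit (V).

Answer: 1.60 V

Derivation:
Initial: C1(1μF, Q=2μC, V=2.00V), C2(4μF, Q=6μC, V=1.50V)
Op 1: CLOSE 2-1: Q_total=8.00, C_total=5.00, V=1.60; Q2=6.40, Q1=1.60; dissipated=0.100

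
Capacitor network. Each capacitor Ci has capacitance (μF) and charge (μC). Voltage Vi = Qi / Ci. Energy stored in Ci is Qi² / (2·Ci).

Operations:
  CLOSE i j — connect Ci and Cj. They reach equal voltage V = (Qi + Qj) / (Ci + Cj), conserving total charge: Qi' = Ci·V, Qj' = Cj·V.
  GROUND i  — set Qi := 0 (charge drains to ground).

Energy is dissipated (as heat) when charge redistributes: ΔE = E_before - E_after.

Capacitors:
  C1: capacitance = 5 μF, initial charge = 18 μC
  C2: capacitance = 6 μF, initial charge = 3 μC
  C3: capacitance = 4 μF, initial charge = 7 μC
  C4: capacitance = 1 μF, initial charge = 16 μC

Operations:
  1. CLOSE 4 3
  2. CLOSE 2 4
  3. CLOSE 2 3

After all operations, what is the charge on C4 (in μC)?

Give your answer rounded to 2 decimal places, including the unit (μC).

Answer: 1.09 μC

Derivation:
Initial: C1(5μF, Q=18μC, V=3.60V), C2(6μF, Q=3μC, V=0.50V), C3(4μF, Q=7μC, V=1.75V), C4(1μF, Q=16μC, V=16.00V)
Op 1: CLOSE 4-3: Q_total=23.00, C_total=5.00, V=4.60; Q4=4.60, Q3=18.40; dissipated=81.225
Op 2: CLOSE 2-4: Q_total=7.60, C_total=7.00, V=1.09; Q2=6.51, Q4=1.09; dissipated=7.204
Op 3: CLOSE 2-3: Q_total=24.91, C_total=10.00, V=2.49; Q2=14.95, Q3=9.97; dissipated=14.820
Final charges: Q1=18.00, Q2=14.95, Q3=9.97, Q4=1.09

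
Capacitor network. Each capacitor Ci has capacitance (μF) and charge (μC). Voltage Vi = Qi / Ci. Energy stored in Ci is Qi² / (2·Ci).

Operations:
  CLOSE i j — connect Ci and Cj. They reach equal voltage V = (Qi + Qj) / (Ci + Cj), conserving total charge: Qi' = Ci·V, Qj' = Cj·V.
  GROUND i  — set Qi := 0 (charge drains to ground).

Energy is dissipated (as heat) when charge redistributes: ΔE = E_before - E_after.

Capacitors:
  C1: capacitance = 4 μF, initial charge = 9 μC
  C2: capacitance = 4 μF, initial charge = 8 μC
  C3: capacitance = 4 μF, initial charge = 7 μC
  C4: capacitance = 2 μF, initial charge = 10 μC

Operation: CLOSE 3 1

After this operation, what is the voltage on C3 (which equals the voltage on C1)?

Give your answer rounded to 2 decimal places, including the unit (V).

Initial: C1(4μF, Q=9μC, V=2.25V), C2(4μF, Q=8μC, V=2.00V), C3(4μF, Q=7μC, V=1.75V), C4(2μF, Q=10μC, V=5.00V)
Op 1: CLOSE 3-1: Q_total=16.00, C_total=8.00, V=2.00; Q3=8.00, Q1=8.00; dissipated=0.250

Answer: 2.00 V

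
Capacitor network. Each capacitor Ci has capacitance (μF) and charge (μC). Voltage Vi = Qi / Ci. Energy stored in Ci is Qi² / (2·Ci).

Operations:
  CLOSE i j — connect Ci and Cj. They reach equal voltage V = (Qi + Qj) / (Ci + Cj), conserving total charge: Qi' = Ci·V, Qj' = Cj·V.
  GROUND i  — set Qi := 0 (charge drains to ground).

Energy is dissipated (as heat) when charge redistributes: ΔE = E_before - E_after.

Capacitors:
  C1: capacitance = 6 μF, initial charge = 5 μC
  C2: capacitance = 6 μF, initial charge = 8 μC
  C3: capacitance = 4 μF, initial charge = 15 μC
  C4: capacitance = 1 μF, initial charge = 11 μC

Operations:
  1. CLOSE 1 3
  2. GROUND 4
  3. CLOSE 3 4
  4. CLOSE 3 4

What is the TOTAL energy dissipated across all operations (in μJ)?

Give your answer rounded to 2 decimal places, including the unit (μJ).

Answer: 72.31 μJ

Derivation:
Initial: C1(6μF, Q=5μC, V=0.83V), C2(6μF, Q=8μC, V=1.33V), C3(4μF, Q=15μC, V=3.75V), C4(1μF, Q=11μC, V=11.00V)
Op 1: CLOSE 1-3: Q_total=20.00, C_total=10.00, V=2.00; Q1=12.00, Q3=8.00; dissipated=10.208
Op 2: GROUND 4: Q4=0; energy lost=60.500
Op 3: CLOSE 3-4: Q_total=8.00, C_total=5.00, V=1.60; Q3=6.40, Q4=1.60; dissipated=1.600
Op 4: CLOSE 3-4: Q_total=8.00, C_total=5.00, V=1.60; Q3=6.40, Q4=1.60; dissipated=0.000
Total dissipated: 72.308 μJ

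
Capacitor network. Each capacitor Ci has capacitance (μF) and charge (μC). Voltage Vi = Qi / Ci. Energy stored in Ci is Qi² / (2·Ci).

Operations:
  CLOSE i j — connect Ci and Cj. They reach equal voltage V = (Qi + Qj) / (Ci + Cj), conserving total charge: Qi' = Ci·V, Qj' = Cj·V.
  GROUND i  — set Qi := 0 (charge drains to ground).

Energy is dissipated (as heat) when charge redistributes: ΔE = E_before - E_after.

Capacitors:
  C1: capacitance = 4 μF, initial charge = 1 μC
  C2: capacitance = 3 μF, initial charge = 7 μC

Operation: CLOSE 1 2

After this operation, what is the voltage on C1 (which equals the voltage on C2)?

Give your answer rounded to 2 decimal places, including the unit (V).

Answer: 1.14 V

Derivation:
Initial: C1(4μF, Q=1μC, V=0.25V), C2(3μF, Q=7μC, V=2.33V)
Op 1: CLOSE 1-2: Q_total=8.00, C_total=7.00, V=1.14; Q1=4.57, Q2=3.43; dissipated=3.720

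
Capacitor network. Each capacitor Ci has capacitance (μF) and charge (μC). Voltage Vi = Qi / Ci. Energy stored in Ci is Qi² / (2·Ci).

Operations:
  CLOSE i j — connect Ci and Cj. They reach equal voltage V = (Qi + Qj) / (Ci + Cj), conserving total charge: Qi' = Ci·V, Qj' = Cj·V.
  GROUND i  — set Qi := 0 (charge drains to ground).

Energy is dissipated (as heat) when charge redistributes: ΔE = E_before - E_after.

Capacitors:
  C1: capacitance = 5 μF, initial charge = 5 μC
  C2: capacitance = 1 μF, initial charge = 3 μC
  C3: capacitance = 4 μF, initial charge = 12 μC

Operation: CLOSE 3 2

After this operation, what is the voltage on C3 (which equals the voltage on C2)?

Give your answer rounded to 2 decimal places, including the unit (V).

Answer: 3.00 V

Derivation:
Initial: C1(5μF, Q=5μC, V=1.00V), C2(1μF, Q=3μC, V=3.00V), C3(4μF, Q=12μC, V=3.00V)
Op 1: CLOSE 3-2: Q_total=15.00, C_total=5.00, V=3.00; Q3=12.00, Q2=3.00; dissipated=0.000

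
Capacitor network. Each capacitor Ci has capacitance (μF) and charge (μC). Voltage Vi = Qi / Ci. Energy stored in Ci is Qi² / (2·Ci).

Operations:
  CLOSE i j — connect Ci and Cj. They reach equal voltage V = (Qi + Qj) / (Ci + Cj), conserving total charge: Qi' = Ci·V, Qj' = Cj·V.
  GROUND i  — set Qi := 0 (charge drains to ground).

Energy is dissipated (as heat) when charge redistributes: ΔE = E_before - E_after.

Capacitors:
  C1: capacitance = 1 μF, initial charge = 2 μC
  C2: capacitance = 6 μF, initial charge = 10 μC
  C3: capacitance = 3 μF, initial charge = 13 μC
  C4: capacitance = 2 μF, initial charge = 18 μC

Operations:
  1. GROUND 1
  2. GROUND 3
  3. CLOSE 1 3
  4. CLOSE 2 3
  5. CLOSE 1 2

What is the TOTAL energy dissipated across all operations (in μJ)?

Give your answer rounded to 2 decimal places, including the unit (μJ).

Initial: C1(1μF, Q=2μC, V=2.00V), C2(6μF, Q=10μC, V=1.67V), C3(3μF, Q=13μC, V=4.33V), C4(2μF, Q=18μC, V=9.00V)
Op 1: GROUND 1: Q1=0; energy lost=2.000
Op 2: GROUND 3: Q3=0; energy lost=28.167
Op 3: CLOSE 1-3: Q_total=0.00, C_total=4.00, V=0.00; Q1=0.00, Q3=0.00; dissipated=0.000
Op 4: CLOSE 2-3: Q_total=10.00, C_total=9.00, V=1.11; Q2=6.67, Q3=3.33; dissipated=2.778
Op 5: CLOSE 1-2: Q_total=6.67, C_total=7.00, V=0.95; Q1=0.95, Q2=5.71; dissipated=0.529
Total dissipated: 33.474 μJ

Answer: 33.47 μJ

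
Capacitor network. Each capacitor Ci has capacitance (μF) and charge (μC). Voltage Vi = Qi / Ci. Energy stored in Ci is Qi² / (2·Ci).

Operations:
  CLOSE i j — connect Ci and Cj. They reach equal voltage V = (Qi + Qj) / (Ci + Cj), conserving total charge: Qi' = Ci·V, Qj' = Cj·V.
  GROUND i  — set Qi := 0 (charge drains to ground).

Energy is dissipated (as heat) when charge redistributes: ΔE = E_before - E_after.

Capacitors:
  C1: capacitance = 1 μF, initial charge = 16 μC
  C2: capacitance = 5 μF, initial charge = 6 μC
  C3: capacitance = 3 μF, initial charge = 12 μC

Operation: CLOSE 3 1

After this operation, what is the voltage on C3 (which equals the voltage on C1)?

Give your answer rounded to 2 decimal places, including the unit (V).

Initial: C1(1μF, Q=16μC, V=16.00V), C2(5μF, Q=6μC, V=1.20V), C3(3μF, Q=12μC, V=4.00V)
Op 1: CLOSE 3-1: Q_total=28.00, C_total=4.00, V=7.00; Q3=21.00, Q1=7.00; dissipated=54.000

Answer: 7.00 V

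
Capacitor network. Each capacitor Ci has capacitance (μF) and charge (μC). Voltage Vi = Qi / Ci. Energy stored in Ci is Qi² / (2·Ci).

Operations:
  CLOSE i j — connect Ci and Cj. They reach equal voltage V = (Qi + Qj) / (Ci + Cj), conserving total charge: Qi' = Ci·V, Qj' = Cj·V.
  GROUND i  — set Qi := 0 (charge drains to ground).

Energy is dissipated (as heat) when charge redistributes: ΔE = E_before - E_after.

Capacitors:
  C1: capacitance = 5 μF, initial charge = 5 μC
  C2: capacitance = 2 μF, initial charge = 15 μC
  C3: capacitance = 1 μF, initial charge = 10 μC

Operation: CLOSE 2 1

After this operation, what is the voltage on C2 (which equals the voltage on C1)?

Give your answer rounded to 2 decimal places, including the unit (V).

Initial: C1(5μF, Q=5μC, V=1.00V), C2(2μF, Q=15μC, V=7.50V), C3(1μF, Q=10μC, V=10.00V)
Op 1: CLOSE 2-1: Q_total=20.00, C_total=7.00, V=2.86; Q2=5.71, Q1=14.29; dissipated=30.179

Answer: 2.86 V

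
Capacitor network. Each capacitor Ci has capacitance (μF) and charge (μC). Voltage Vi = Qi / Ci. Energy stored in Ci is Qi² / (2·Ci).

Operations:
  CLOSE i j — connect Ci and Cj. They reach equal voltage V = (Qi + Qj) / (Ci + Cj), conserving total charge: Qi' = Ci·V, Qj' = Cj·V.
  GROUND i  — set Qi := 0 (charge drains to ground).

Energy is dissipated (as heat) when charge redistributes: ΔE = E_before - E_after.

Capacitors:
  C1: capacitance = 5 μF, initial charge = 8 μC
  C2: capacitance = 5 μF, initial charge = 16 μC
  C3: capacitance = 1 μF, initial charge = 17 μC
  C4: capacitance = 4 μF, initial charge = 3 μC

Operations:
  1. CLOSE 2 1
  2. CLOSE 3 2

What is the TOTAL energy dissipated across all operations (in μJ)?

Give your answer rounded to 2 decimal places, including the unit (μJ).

Initial: C1(5μF, Q=8μC, V=1.60V), C2(5μF, Q=16μC, V=3.20V), C3(1μF, Q=17μC, V=17.00V), C4(4μF, Q=3μC, V=0.75V)
Op 1: CLOSE 2-1: Q_total=24.00, C_total=10.00, V=2.40; Q2=12.00, Q1=12.00; dissipated=3.200
Op 2: CLOSE 3-2: Q_total=29.00, C_total=6.00, V=4.83; Q3=4.83, Q2=24.17; dissipated=88.817
Total dissipated: 92.017 μJ

Answer: 92.02 μJ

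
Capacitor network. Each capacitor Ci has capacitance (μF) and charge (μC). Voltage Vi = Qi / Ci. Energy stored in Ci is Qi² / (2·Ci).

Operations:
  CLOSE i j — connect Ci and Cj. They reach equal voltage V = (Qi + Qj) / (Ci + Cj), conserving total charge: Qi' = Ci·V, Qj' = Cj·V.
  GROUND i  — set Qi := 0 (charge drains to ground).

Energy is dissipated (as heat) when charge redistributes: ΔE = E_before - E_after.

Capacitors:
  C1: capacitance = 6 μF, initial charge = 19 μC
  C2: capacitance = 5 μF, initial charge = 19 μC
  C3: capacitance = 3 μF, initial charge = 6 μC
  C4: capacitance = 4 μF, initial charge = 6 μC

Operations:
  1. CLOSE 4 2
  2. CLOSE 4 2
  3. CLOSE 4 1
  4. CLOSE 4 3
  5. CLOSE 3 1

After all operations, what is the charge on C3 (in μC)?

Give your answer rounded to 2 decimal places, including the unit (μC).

Answer: 8.60 μC

Derivation:
Initial: C1(6μF, Q=19μC, V=3.17V), C2(5μF, Q=19μC, V=3.80V), C3(3μF, Q=6μC, V=2.00V), C4(4μF, Q=6μC, V=1.50V)
Op 1: CLOSE 4-2: Q_total=25.00, C_total=9.00, V=2.78; Q4=11.11, Q2=13.89; dissipated=5.878
Op 2: CLOSE 4-2: Q_total=25.00, C_total=9.00, V=2.78; Q4=11.11, Q2=13.89; dissipated=0.000
Op 3: CLOSE 4-1: Q_total=30.11, C_total=10.00, V=3.01; Q4=12.04, Q1=18.07; dissipated=0.181
Op 4: CLOSE 4-3: Q_total=18.04, C_total=7.00, V=2.58; Q4=10.31, Q3=7.73; dissipated=0.876
Op 5: CLOSE 3-1: Q_total=25.80, C_total=9.00, V=2.87; Q3=8.60, Q1=17.20; dissipated=0.188
Final charges: Q1=17.20, Q2=13.89, Q3=8.60, Q4=10.31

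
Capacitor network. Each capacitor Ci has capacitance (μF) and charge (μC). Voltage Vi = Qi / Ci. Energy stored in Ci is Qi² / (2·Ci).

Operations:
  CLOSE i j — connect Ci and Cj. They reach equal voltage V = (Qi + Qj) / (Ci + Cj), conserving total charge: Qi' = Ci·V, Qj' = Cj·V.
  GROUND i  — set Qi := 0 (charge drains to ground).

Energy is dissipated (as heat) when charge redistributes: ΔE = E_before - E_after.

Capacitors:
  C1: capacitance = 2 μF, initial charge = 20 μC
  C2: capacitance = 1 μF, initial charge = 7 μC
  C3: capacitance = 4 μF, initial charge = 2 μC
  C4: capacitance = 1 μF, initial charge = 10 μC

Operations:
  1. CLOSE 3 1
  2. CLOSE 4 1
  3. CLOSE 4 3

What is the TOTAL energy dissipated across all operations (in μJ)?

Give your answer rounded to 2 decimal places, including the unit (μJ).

Initial: C1(2μF, Q=20μC, V=10.00V), C2(1μF, Q=7μC, V=7.00V), C3(4μF, Q=2μC, V=0.50V), C4(1μF, Q=10μC, V=10.00V)
Op 1: CLOSE 3-1: Q_total=22.00, C_total=6.00, V=3.67; Q3=14.67, Q1=7.33; dissipated=60.167
Op 2: CLOSE 4-1: Q_total=17.33, C_total=3.00, V=5.78; Q4=5.78, Q1=11.56; dissipated=13.370
Op 3: CLOSE 4-3: Q_total=20.44, C_total=5.00, V=4.09; Q4=4.09, Q3=16.36; dissipated=1.783
Total dissipated: 75.320 μJ

Answer: 75.32 μJ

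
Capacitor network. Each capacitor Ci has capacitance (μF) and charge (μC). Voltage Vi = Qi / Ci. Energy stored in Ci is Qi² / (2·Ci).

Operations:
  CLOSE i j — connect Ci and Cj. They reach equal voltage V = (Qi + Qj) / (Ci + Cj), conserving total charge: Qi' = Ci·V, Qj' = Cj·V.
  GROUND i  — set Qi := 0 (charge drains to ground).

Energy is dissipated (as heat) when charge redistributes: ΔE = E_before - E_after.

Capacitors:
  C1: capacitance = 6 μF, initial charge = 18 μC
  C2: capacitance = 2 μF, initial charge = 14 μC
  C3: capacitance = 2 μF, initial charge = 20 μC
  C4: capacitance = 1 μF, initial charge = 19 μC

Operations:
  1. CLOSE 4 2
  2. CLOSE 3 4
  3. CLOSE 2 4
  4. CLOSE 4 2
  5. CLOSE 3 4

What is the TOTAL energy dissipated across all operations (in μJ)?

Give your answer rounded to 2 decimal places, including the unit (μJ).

Answer: 48.55 μJ

Derivation:
Initial: C1(6μF, Q=18μC, V=3.00V), C2(2μF, Q=14μC, V=7.00V), C3(2μF, Q=20μC, V=10.00V), C4(1μF, Q=19μC, V=19.00V)
Op 1: CLOSE 4-2: Q_total=33.00, C_total=3.00, V=11.00; Q4=11.00, Q2=22.00; dissipated=48.000
Op 2: CLOSE 3-4: Q_total=31.00, C_total=3.00, V=10.33; Q3=20.67, Q4=10.33; dissipated=0.333
Op 3: CLOSE 2-4: Q_total=32.33, C_total=3.00, V=10.78; Q2=21.56, Q4=10.78; dissipated=0.148
Op 4: CLOSE 4-2: Q_total=32.33, C_total=3.00, V=10.78; Q4=10.78, Q2=21.56; dissipated=0.000
Op 5: CLOSE 3-4: Q_total=31.44, C_total=3.00, V=10.48; Q3=20.96, Q4=10.48; dissipated=0.066
Total dissipated: 48.547 μJ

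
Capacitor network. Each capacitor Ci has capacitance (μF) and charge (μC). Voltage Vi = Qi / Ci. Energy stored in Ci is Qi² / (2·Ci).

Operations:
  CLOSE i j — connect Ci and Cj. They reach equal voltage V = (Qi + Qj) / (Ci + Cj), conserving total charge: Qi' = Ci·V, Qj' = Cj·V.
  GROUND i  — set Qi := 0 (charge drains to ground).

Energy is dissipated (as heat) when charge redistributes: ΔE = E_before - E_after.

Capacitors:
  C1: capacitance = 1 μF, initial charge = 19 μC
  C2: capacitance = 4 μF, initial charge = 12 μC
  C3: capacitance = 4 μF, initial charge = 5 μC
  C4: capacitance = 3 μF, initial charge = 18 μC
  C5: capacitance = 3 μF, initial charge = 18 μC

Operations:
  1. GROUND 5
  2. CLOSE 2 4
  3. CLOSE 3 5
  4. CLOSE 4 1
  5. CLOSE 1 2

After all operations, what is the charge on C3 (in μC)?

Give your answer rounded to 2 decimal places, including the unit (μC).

Answer: 2.86 μC

Derivation:
Initial: C1(1μF, Q=19μC, V=19.00V), C2(4μF, Q=12μC, V=3.00V), C3(4μF, Q=5μC, V=1.25V), C4(3μF, Q=18μC, V=6.00V), C5(3μF, Q=18μC, V=6.00V)
Op 1: GROUND 5: Q5=0; energy lost=54.000
Op 2: CLOSE 2-4: Q_total=30.00, C_total=7.00, V=4.29; Q2=17.14, Q4=12.86; dissipated=7.714
Op 3: CLOSE 3-5: Q_total=5.00, C_total=7.00, V=0.71; Q3=2.86, Q5=2.14; dissipated=1.339
Op 4: CLOSE 4-1: Q_total=31.86, C_total=4.00, V=7.96; Q4=23.89, Q1=7.96; dissipated=81.191
Op 5: CLOSE 1-2: Q_total=25.11, C_total=5.00, V=5.02; Q1=5.02, Q2=20.09; dissipated=5.413
Final charges: Q1=5.02, Q2=20.09, Q3=2.86, Q4=23.89, Q5=2.14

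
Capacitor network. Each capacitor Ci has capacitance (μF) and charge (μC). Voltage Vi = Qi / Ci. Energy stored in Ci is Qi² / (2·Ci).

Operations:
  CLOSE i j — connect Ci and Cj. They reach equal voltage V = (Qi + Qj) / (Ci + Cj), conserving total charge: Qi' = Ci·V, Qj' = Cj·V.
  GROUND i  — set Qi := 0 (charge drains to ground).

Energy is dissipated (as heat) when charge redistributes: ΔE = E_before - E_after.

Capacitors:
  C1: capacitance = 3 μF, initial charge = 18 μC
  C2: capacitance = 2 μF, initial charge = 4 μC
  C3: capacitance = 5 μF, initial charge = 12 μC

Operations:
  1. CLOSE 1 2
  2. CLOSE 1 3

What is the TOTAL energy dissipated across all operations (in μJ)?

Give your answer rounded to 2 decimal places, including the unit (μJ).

Answer: 13.35 μJ

Derivation:
Initial: C1(3μF, Q=18μC, V=6.00V), C2(2μF, Q=4μC, V=2.00V), C3(5μF, Q=12μC, V=2.40V)
Op 1: CLOSE 1-2: Q_total=22.00, C_total=5.00, V=4.40; Q1=13.20, Q2=8.80; dissipated=9.600
Op 2: CLOSE 1-3: Q_total=25.20, C_total=8.00, V=3.15; Q1=9.45, Q3=15.75; dissipated=3.750
Total dissipated: 13.350 μJ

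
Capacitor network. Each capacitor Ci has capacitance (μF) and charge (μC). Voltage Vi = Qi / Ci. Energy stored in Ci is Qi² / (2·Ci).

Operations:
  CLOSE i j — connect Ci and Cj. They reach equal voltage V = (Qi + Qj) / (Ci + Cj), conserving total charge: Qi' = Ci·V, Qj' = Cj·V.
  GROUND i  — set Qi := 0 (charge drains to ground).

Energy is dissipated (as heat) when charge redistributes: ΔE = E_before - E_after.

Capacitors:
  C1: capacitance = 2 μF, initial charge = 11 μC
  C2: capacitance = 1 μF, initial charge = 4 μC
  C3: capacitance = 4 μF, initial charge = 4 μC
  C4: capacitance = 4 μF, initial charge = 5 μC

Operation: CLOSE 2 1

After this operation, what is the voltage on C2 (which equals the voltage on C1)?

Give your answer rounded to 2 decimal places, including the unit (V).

Answer: 5.00 V

Derivation:
Initial: C1(2μF, Q=11μC, V=5.50V), C2(1μF, Q=4μC, V=4.00V), C3(4μF, Q=4μC, V=1.00V), C4(4μF, Q=5μC, V=1.25V)
Op 1: CLOSE 2-1: Q_total=15.00, C_total=3.00, V=5.00; Q2=5.00, Q1=10.00; dissipated=0.750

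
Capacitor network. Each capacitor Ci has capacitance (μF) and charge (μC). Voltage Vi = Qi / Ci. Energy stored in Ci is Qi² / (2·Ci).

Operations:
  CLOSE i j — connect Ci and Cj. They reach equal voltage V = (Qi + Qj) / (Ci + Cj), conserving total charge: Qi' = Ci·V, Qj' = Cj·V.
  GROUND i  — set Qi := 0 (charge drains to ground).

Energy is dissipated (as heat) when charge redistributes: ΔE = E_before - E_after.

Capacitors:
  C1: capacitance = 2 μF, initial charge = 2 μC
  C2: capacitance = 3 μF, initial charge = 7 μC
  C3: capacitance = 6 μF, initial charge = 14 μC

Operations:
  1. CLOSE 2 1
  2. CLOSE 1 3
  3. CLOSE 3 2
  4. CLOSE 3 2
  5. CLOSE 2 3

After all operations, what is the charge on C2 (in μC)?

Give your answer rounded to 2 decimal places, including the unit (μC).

Answer: 6.20 μC

Derivation:
Initial: C1(2μF, Q=2μC, V=1.00V), C2(3μF, Q=7μC, V=2.33V), C3(6μF, Q=14μC, V=2.33V)
Op 1: CLOSE 2-1: Q_total=9.00, C_total=5.00, V=1.80; Q2=5.40, Q1=3.60; dissipated=1.067
Op 2: CLOSE 1-3: Q_total=17.60, C_total=8.00, V=2.20; Q1=4.40, Q3=13.20; dissipated=0.213
Op 3: CLOSE 3-2: Q_total=18.60, C_total=9.00, V=2.07; Q3=12.40, Q2=6.20; dissipated=0.160
Op 4: CLOSE 3-2: Q_total=18.60, C_total=9.00, V=2.07; Q3=12.40, Q2=6.20; dissipated=0.000
Op 5: CLOSE 2-3: Q_total=18.60, C_total=9.00, V=2.07; Q2=6.20, Q3=12.40; dissipated=0.000
Final charges: Q1=4.40, Q2=6.20, Q3=12.40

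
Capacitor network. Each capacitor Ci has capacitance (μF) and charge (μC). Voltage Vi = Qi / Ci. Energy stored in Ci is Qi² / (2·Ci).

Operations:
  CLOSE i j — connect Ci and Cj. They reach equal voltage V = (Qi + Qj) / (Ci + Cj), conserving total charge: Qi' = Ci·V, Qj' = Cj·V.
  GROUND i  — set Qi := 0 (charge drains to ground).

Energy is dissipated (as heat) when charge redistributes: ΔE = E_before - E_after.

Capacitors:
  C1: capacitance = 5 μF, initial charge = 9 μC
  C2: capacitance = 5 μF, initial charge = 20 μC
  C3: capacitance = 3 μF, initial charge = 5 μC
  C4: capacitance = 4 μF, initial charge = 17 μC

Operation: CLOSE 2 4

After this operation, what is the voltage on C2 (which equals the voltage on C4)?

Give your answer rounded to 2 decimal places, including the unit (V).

Initial: C1(5μF, Q=9μC, V=1.80V), C2(5μF, Q=20μC, V=4.00V), C3(3μF, Q=5μC, V=1.67V), C4(4μF, Q=17μC, V=4.25V)
Op 1: CLOSE 2-4: Q_total=37.00, C_total=9.00, V=4.11; Q2=20.56, Q4=16.44; dissipated=0.069

Answer: 4.11 V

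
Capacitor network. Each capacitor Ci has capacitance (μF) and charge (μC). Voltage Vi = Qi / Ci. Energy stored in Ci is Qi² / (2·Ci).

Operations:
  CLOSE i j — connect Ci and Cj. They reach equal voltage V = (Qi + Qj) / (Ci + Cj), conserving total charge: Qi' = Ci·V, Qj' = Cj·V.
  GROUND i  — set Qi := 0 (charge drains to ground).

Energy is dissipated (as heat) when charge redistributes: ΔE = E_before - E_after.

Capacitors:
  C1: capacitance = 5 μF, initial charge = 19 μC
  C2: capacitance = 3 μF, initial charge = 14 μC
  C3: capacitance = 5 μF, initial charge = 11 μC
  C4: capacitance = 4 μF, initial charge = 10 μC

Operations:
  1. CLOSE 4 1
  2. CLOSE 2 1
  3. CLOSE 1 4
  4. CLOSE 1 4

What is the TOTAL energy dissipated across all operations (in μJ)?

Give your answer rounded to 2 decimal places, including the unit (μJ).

Answer: 4.16 μJ

Derivation:
Initial: C1(5μF, Q=19μC, V=3.80V), C2(3μF, Q=14μC, V=4.67V), C3(5μF, Q=11μC, V=2.20V), C4(4μF, Q=10μC, V=2.50V)
Op 1: CLOSE 4-1: Q_total=29.00, C_total=9.00, V=3.22; Q4=12.89, Q1=16.11; dissipated=1.878
Op 2: CLOSE 2-1: Q_total=30.11, C_total=8.00, V=3.76; Q2=11.29, Q1=18.82; dissipated=1.956
Op 3: CLOSE 1-4: Q_total=31.71, C_total=9.00, V=3.52; Q1=17.62, Q4=14.09; dissipated=0.326
Op 4: CLOSE 1-4: Q_total=31.71, C_total=9.00, V=3.52; Q1=17.62, Q4=14.09; dissipated=0.000
Total dissipated: 4.160 μJ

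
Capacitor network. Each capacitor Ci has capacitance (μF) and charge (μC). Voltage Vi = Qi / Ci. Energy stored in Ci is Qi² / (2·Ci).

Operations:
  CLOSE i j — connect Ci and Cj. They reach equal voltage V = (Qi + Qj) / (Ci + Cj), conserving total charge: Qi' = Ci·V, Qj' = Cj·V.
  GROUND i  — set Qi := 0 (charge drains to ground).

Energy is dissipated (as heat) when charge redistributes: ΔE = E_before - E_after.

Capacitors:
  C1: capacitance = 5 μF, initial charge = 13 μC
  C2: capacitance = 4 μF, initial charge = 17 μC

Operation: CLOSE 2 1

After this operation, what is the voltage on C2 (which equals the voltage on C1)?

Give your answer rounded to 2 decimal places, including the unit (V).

Initial: C1(5μF, Q=13μC, V=2.60V), C2(4μF, Q=17μC, V=4.25V)
Op 1: CLOSE 2-1: Q_total=30.00, C_total=9.00, V=3.33; Q2=13.33, Q1=16.67; dissipated=3.025

Answer: 3.33 V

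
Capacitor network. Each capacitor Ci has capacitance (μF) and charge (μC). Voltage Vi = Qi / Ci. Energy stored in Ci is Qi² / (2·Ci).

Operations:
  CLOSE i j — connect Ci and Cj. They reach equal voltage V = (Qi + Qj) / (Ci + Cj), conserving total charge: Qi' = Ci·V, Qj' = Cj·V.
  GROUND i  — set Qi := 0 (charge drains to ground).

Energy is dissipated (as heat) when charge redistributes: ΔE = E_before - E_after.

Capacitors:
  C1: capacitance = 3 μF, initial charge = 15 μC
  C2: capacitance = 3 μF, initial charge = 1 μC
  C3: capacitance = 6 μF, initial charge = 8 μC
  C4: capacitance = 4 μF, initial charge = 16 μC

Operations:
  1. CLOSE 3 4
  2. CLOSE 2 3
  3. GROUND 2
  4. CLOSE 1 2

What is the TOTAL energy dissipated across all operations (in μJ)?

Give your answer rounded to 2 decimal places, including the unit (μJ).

Initial: C1(3μF, Q=15μC, V=5.00V), C2(3μF, Q=1μC, V=0.33V), C3(6μF, Q=8μC, V=1.33V), C4(4μF, Q=16μC, V=4.00V)
Op 1: CLOSE 3-4: Q_total=24.00, C_total=10.00, V=2.40; Q3=14.40, Q4=9.60; dissipated=8.533
Op 2: CLOSE 2-3: Q_total=15.40, C_total=9.00, V=1.71; Q2=5.13, Q3=10.27; dissipated=4.271
Op 3: GROUND 2: Q2=0; energy lost=4.392
Op 4: CLOSE 1-2: Q_total=15.00, C_total=6.00, V=2.50; Q1=7.50, Q2=7.50; dissipated=18.750
Total dissipated: 35.946 μJ

Answer: 35.95 μJ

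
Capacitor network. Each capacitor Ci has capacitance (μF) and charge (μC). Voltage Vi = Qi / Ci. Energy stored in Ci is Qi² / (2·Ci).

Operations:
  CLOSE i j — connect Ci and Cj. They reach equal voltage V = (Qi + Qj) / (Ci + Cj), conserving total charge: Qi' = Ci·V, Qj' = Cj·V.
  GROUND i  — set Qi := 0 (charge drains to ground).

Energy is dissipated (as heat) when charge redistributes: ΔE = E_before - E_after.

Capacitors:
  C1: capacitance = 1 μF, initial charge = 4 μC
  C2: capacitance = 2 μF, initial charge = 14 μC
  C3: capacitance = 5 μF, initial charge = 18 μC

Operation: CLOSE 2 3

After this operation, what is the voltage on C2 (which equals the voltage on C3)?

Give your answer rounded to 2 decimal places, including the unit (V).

Initial: C1(1μF, Q=4μC, V=4.00V), C2(2μF, Q=14μC, V=7.00V), C3(5μF, Q=18μC, V=3.60V)
Op 1: CLOSE 2-3: Q_total=32.00, C_total=7.00, V=4.57; Q2=9.14, Q3=22.86; dissipated=8.257

Answer: 4.57 V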